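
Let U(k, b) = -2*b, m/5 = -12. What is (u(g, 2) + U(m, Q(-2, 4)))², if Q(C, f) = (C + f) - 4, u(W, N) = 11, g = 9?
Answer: 225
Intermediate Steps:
Q(C, f) = -4 + C + f
m = -60 (m = 5*(-12) = -60)
(u(g, 2) + U(m, Q(-2, 4)))² = (11 - 2*(-4 - 2 + 4))² = (11 - 2*(-2))² = (11 + 4)² = 15² = 225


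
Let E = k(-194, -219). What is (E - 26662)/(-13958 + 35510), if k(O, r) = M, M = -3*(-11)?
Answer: -26629/21552 ≈ -1.2356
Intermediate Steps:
M = 33
k(O, r) = 33
E = 33
(E - 26662)/(-13958 + 35510) = (33 - 26662)/(-13958 + 35510) = -26629/21552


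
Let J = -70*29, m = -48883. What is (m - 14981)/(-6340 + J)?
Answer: 3548/465 ≈ 7.6301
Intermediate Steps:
J = -2030
(m - 14981)/(-6340 + J) = (-48883 - 14981)/(-6340 - 2030) = -63864/(-8370) = -63864*(-1/8370) = 3548/465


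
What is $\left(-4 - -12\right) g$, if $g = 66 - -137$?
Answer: $1624$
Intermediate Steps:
$g = 203$ ($g = 66 + 137 = 203$)
$\left(-4 - -12\right) g = \left(-4 - -12\right) 203 = \left(-4 + 12\right) 203 = 8 \cdot 203 = 1624$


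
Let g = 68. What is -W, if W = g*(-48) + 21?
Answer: 3243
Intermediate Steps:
W = -3243 (W = 68*(-48) + 21 = -3264 + 21 = -3243)
-W = -1*(-3243) = 3243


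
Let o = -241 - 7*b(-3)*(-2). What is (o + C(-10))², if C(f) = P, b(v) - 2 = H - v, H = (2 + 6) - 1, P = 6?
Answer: 4489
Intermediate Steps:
H = 7 (H = 8 - 1 = 7)
b(v) = 9 - v (b(v) = 2 + (7 - v) = 9 - v)
C(f) = 6
o = -73 (o = -241 - 7*(9 - 1*(-3))*(-2) = -241 - 7*(9 + 3)*(-2) = -241 - 7*12*(-2) = -241 - 84*(-2) = -241 - 1*(-168) = -241 + 168 = -73)
(o + C(-10))² = (-73 + 6)² = (-67)² = 4489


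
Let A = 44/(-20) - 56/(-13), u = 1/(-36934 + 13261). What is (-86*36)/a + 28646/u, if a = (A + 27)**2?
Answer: -7056691141773/10406 ≈ -6.7814e+8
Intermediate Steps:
u = -1/23673 (u = 1/(-23673) = -1/23673 ≈ -4.2242e-5)
A = 137/65 (A = 44*(-1/20) - 56*(-1/13) = -11/5 + 56/13 = 137/65 ≈ 2.1077)
a = 3579664/4225 (a = (137/65 + 27)**2 = (1892/65)**2 = 3579664/4225 ≈ 847.26)
(-86*36)/a + 28646/u = (-86*36)/(3579664/4225) + 28646/(-1/23673) = -3096*4225/3579664 + 28646*(-23673) = -38025/10406 - 678136758 = -7056691141773/10406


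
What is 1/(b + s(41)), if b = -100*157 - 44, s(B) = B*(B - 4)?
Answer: -1/14227 ≈ -7.0289e-5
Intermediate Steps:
s(B) = B*(-4 + B)
b = -15744 (b = -15700 - 44 = -15744)
1/(b + s(41)) = 1/(-15744 + 41*(-4 + 41)) = 1/(-15744 + 41*37) = 1/(-15744 + 1517) = 1/(-14227) = -1/14227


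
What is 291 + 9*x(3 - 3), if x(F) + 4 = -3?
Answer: 228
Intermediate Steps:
x(F) = -7 (x(F) = -4 - 3 = -7)
291 + 9*x(3 - 3) = 291 + 9*(-7) = 291 - 63 = 228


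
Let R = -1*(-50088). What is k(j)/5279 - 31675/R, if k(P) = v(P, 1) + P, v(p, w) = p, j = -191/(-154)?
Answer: -12865782217/20359920504 ≈ -0.63192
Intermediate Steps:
j = 191/154 (j = -191*(-1/154) = 191/154 ≈ 1.2403)
R = 50088
k(P) = 2*P (k(P) = P + P = 2*P)
k(j)/5279 - 31675/R = (2*(191/154))/5279 - 31675/50088 = (191/77)*(1/5279) - 31675*1/50088 = 191/406483 - 31675/50088 = -12865782217/20359920504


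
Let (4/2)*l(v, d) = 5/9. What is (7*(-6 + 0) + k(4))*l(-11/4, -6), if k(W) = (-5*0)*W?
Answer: -35/3 ≈ -11.667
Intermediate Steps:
l(v, d) = 5/18 (l(v, d) = (5/9)/2 = (5*(1/9))/2 = (1/2)*(5/9) = 5/18)
k(W) = 0 (k(W) = 0*W = 0)
(7*(-6 + 0) + k(4))*l(-11/4, -6) = (7*(-6 + 0) + 0)*(5/18) = (7*(-6) + 0)*(5/18) = (-42 + 0)*(5/18) = -42*5/18 = -35/3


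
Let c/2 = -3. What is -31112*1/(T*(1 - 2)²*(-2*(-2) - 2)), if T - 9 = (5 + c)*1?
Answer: -3889/2 ≈ -1944.5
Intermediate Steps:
c = -6 (c = 2*(-3) = -6)
T = 8 (T = 9 + (5 - 6)*1 = 9 - 1*1 = 9 - 1 = 8)
-31112*1/(T*(1 - 2)²*(-2*(-2) - 2)) = -31112*1/(8*(1 - 2)²*(-2*(-2) - 2)) = -31112*1/(8*(4 - 2)) = -31112/((1*8)*2) = -31112/(8*2) = -31112/16 = -31112*1/16 = -3889/2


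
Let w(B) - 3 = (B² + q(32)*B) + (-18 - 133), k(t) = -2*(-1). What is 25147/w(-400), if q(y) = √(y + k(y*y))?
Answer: 1004949561/6386805476 + 628675*√34/1596701369 ≈ 0.15964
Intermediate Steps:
k(t) = 2
q(y) = √(2 + y) (q(y) = √(y + 2) = √(2 + y))
w(B) = -148 + B² + B*√34 (w(B) = 3 + ((B² + √(2 + 32)*B) + (-18 - 133)) = 3 + ((B² + √34*B) - 151) = 3 + ((B² + B*√34) - 151) = 3 + (-151 + B² + B*√34) = -148 + B² + B*√34)
25147/w(-400) = 25147/(-148 + (-400)² - 400*√34) = 25147/(-148 + 160000 - 400*√34) = 25147/(159852 - 400*√34)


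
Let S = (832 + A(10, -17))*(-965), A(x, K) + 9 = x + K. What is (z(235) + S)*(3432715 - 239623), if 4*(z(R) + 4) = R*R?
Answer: -2470296510423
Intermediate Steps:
A(x, K) = -9 + K + x (A(x, K) = -9 + (x + K) = -9 + (K + x) = -9 + K + x)
S = -787440 (S = (832 + (-9 - 17 + 10))*(-965) = (832 - 16)*(-965) = 816*(-965) = -787440)
z(R) = -4 + R²/4 (z(R) = -4 + (R*R)/4 = -4 + R²/4)
(z(235) + S)*(3432715 - 239623) = ((-4 + (¼)*235²) - 787440)*(3432715 - 239623) = ((-4 + (¼)*55225) - 787440)*3193092 = ((-4 + 55225/4) - 787440)*3193092 = (55209/4 - 787440)*3193092 = -3094551/4*3193092 = -2470296510423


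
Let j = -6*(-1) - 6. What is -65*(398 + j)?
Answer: -25870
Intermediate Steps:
j = 0 (j = 6 - 6 = 0)
-65*(398 + j) = -65*(398 + 0) = -65*398 = -25870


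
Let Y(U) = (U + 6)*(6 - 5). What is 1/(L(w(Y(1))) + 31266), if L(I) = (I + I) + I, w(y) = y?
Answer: 1/31287 ≈ 3.1962e-5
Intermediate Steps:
Y(U) = 6 + U (Y(U) = (6 + U)*1 = 6 + U)
L(I) = 3*I (L(I) = 2*I + I = 3*I)
1/(L(w(Y(1))) + 31266) = 1/(3*(6 + 1) + 31266) = 1/(3*7 + 31266) = 1/(21 + 31266) = 1/31287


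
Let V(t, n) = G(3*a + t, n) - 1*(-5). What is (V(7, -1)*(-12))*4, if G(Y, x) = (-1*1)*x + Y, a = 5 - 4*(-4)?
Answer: -3648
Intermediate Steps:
a = 21 (a = 5 + 16 = 21)
G(Y, x) = Y - x (G(Y, x) = -x + Y = Y - x)
V(t, n) = 68 + t - n (V(t, n) = ((3*21 + t) - n) - 1*(-5) = ((63 + t) - n) + 5 = (63 + t - n) + 5 = 68 + t - n)
(V(7, -1)*(-12))*4 = ((68 + 7 - 1*(-1))*(-12))*4 = ((68 + 7 + 1)*(-12))*4 = (76*(-12))*4 = -912*4 = -3648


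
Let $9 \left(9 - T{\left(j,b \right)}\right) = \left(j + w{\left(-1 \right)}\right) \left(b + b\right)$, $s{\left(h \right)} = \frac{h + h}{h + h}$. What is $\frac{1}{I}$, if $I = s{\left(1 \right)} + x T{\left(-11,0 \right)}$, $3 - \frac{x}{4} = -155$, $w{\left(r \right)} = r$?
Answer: $\frac{1}{5689} \approx 0.00017578$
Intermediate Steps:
$s{\left(h \right)} = 1$ ($s{\left(h \right)} = \frac{2 h}{2 h} = 2 h \frac{1}{2 h} = 1$)
$T{\left(j,b \right)} = 9 - \frac{2 b \left(-1 + j\right)}{9}$ ($T{\left(j,b \right)} = 9 - \frac{\left(j - 1\right) \left(b + b\right)}{9} = 9 - \frac{\left(-1 + j\right) 2 b}{9} = 9 - \frac{2 b \left(-1 + j\right)}{9}$)
$x = 632$ ($x = 12 - -620 = 12 + 620 = 632$)
$I = 5689$ ($I = 1 + 632 \left(9 + \frac{2}{9} \cdot 0 - 0 \left(-11\right)\right) = 1 + 632 \left(9 + 0 + 0\right) = 1 + 632 \cdot 9 = 1 + 5688 = 5689$)
$\frac{1}{I} = \frac{1}{5689}$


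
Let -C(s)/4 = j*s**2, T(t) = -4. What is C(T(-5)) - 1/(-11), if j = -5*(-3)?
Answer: -10559/11 ≈ -959.91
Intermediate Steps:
j = 15
C(s) = -60*s**2
C(T(-5)) - 1/(-11) = -60*(-4)**2 - 1/(-11) = -60*16 - 1*(-1/11) = -960 + 1/11 = -10559/11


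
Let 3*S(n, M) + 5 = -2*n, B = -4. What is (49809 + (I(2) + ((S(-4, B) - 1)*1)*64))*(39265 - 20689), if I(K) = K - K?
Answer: 925251984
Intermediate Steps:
S(n, M) = -5/3 - 2*n/3 (S(n, M) = -5/3 + (-2*n)/3 = -5/3 - 2*n/3)
I(K) = 0
(49809 + (I(2) + ((S(-4, B) - 1)*1)*64))*(39265 - 20689) = (49809 + (0 + (((-5/3 - ⅔*(-4)) - 1)*1)*64))*(39265 - 20689) = (49809 + (0 + (((-5/3 + 8/3) - 1)*1)*64))*18576 = (49809 + (0 + ((1 - 1)*1)*64))*18576 = (49809 + (0 + (0*1)*64))*18576 = (49809 + (0 + 0*64))*18576 = (49809 + (0 + 0))*18576 = (49809 + 0)*18576 = 49809*18576 = 925251984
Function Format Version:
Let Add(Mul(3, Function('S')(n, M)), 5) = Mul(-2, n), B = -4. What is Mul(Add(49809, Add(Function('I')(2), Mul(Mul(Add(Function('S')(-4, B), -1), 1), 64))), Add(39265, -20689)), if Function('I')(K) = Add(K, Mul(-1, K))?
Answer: 925251984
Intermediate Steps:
Function('S')(n, M) = Add(Rational(-5, 3), Mul(Rational(-2, 3), n)) (Function('S')(n, M) = Add(Rational(-5, 3), Mul(Rational(1, 3), Mul(-2, n))) = Add(Rational(-5, 3), Mul(Rational(-2, 3), n)))
Function('I')(K) = 0
Mul(Add(49809, Add(Function('I')(2), Mul(Mul(Add(Function('S')(-4, B), -1), 1), 64))), Add(39265, -20689)) = Mul(Add(49809, Add(0, Mul(Mul(Add(Add(Rational(-5, 3), Mul(Rational(-2, 3), -4)), -1), 1), 64))), Add(39265, -20689)) = Mul(Add(49809, Add(0, Mul(Mul(Add(Add(Rational(-5, 3), Rational(8, 3)), -1), 1), 64))), 18576) = Mul(Add(49809, Add(0, Mul(Mul(Add(1, -1), 1), 64))), 18576) = Mul(Add(49809, Add(0, Mul(Mul(0, 1), 64))), 18576) = Mul(Add(49809, Add(0, Mul(0, 64))), 18576) = Mul(Add(49809, Add(0, 0)), 18576) = Mul(Add(49809, 0), 18576) = Mul(49809, 18576) = 925251984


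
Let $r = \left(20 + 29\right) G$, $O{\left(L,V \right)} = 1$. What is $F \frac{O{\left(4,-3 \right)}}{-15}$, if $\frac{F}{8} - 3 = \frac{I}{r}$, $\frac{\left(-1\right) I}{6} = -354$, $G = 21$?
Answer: $- \frac{4632}{1715} \approx -2.7009$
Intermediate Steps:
$I = 2124$ ($I = \left(-6\right) \left(-354\right) = 2124$)
$r = 1029$ ($r = \left(20 + 29\right) 21 = 49 \cdot 21 = 1029$)
$F = \frac{13896}{343}$ ($F = 24 + 8 \cdot \frac{2124}{1029} = 24 + 8 \cdot 2124 \cdot \frac{1}{1029} = 24 + 8 \cdot \frac{708}{343} = 24 + \frac{5664}{343} = \frac{13896}{343} \approx 40.513$)
$F \frac{O{\left(4,-3 \right)}}{-15} = \frac{13896 \cdot 1 \frac{1}{-15}}{343} = \frac{13896 \cdot 1 \left(- \frac{1}{15}\right)}{343} = \frac{13896}{343} \left(- \frac{1}{15}\right) = - \frac{4632}{1715}$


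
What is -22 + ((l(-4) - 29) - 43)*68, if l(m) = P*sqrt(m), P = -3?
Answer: -4918 - 408*I ≈ -4918.0 - 408.0*I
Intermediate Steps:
l(m) = -3*sqrt(m)
-22 + ((l(-4) - 29) - 43)*68 = -22 + ((-6*I - 29) - 43)*68 = -22 + ((-29 - 6*I) - 43)*68 = -22 + (-72 - 6*I)*68 = -22 + (-4896 - 408*I) = -4918 - 408*I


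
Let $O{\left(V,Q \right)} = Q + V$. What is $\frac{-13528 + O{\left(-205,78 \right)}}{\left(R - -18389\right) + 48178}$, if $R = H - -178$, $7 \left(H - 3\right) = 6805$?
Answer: $- \frac{95585}{474041} \approx -0.20164$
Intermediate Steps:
$H = \frac{6826}{7}$ ($H = 3 + \frac{1}{7} \cdot 6805 = 3 + \frac{6805}{7} = \frac{6826}{7} \approx 975.14$)
$R = \frac{8072}{7}$ ($R = \frac{6826}{7} - -178 = \frac{6826}{7} + 178 = \frac{8072}{7} \approx 1153.1$)
$\frac{-13528 + O{\left(-205,78 \right)}}{\left(R - -18389\right) + 48178} = \frac{-13528 + \left(78 - 205\right)}{\left(\frac{8072}{7} - -18389\right) + 48178} = \frac{-13528 - 127}{\left(\frac{8072}{7} + 18389\right) + 48178} = - \frac{13655}{\frac{136795}{7} + 48178} = - \frac{13655}{\frac{474041}{7}} = \left(-13655\right) \frac{7}{474041} = - \frac{95585}{474041}$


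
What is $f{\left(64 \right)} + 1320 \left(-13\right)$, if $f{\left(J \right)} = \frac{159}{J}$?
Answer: $- \frac{1098081}{64} \approx -17158.0$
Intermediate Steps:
$f{\left(64 \right)} + 1320 \left(-13\right) = \frac{159}{64} + 1320 \left(-13\right) = 159 \cdot \frac{1}{64} - 17160 = \frac{159}{64} - 17160 = - \frac{1098081}{64}$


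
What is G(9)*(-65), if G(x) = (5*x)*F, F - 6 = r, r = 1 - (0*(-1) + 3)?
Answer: -11700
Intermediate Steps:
r = -2 (r = 1 - (0 + 3) = 1 - 1*3 = 1 - 3 = -2)
F = 4 (F = 6 - 2 = 4)
G(x) = 20*x (G(x) = (5*x)*4 = 20*x)
G(9)*(-65) = (20*9)*(-65) = 180*(-65) = -11700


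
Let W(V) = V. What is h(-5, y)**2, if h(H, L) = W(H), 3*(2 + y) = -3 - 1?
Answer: 25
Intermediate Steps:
y = -10/3 (y = -2 + (-3 - 1)/3 = -2 + (1/3)*(-4) = -2 - 4/3 = -10/3 ≈ -3.3333)
h(H, L) = H
h(-5, y)**2 = (-5)**2 = 25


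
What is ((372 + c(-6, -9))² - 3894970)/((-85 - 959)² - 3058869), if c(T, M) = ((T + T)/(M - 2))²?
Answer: 54987191434/28827148053 ≈ 1.9075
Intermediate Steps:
c(T, M) = 4*T²/(-2 + M)² (c(T, M) = ((2*T)/(-2 + M))² = (2*T/(-2 + M))² = 4*T²/(-2 + M)²)
((372 + c(-6, -9))² - 3894970)/((-85 - 959)² - 3058869) = ((372 + 4*(-6)²/(-2 - 9)²)² - 3894970)/((-85 - 959)² - 3058869) = ((372 + 4*36/(-11)²)² - 3894970)/((-1044)² - 3058869) = ((372 + 4*36*(1/121))² - 3894970)/(1089936 - 3058869) = ((372 + 144/121)² - 3894970)/(-1968933) = ((45156/121)² - 3894970)*(-1/1968933) = (2039064336/14641 - 3894970)*(-1/1968933) = -54987191434/14641*(-1/1968933) = 54987191434/28827148053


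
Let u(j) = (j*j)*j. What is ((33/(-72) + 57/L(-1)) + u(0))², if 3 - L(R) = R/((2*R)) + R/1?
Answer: 7070281/28224 ≈ 250.51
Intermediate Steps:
u(j) = j³ (u(j) = j²*j = j³)
L(R) = 5/2 - R (L(R) = 3 - (R/((2*R)) + R/1) = 3 - (R*(1/(2*R)) + R*1) = 3 - (½ + R) = 3 + (-½ - R) = 5/2 - R)
((33/(-72) + 57/L(-1)) + u(0))² = ((33/(-72) + 57/(5/2 - 1*(-1))) + 0³)² = ((33*(-1/72) + 57/(5/2 + 1)) + 0)² = ((-11/24 + 57/(7/2)) + 0)² = ((-11/24 + 57*(2/7)) + 0)² = ((-11/24 + 114/7) + 0)² = (2659/168 + 0)² = (2659/168)² = 7070281/28224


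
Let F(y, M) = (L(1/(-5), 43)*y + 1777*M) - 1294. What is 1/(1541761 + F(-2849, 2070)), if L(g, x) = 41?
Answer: 1/5102048 ≈ 1.9600e-7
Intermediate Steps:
F(y, M) = -1294 + 41*y + 1777*M (F(y, M) = (41*y + 1777*M) - 1294 = -1294 + 41*y + 1777*M)
1/(1541761 + F(-2849, 2070)) = 1/(1541761 + (-1294 + 41*(-2849) + 1777*2070)) = 1/(1541761 + (-1294 - 116809 + 3678390)) = 1/(1541761 + 3560287) = 1/5102048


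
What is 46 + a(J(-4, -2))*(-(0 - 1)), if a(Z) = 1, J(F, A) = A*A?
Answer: 47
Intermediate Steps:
J(F, A) = A²
46 + a(J(-4, -2))*(-(0 - 1)) = 46 + 1*(-(0 - 1)) = 46 + 1*(-1*(-1)) = 46 + 1*1 = 46 + 1 = 47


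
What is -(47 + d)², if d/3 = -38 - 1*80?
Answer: -94249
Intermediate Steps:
d = -354 (d = 3*(-38 - 1*80) = 3*(-38 - 80) = 3*(-118) = -354)
-(47 + d)² = -(47 - 354)² = -1*(-307)² = -1*94249 = -94249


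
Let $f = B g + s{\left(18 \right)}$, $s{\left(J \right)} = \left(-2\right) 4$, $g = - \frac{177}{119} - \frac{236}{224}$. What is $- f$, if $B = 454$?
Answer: $\frac{552921}{476} \approx 1161.6$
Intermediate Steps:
$g = - \frac{2419}{952}$ ($g = \left(-177\right) \frac{1}{119} - \frac{59}{56} = - \frac{177}{119} - \frac{59}{56} = - \frac{2419}{952} \approx -2.541$)
$s{\left(J \right)} = -8$
$f = - \frac{552921}{476}$ ($f = 454 \left(- \frac{2419}{952}\right) - 8 = - \frac{549113}{476} - 8 = - \frac{552921}{476} \approx -1161.6$)
$- f = \left(-1\right) \left(- \frac{552921}{476}\right) = \frac{552921}{476}$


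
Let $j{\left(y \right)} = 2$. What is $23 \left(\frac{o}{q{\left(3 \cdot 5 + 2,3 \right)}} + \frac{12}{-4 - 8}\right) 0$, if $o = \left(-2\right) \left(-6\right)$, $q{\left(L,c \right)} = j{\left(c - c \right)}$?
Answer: $0$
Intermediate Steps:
$q{\left(L,c \right)} = 2$
$o = 12$
$23 \left(\frac{o}{q{\left(3 \cdot 5 + 2,3 \right)}} + \frac{12}{-4 - 8}\right) 0 = 23 \left(\frac{12}{2} + \frac{12}{-4 - 8}\right) 0 = 23 \left(12 \cdot \frac{1}{2} + \frac{12}{-4 - 8}\right) 0 = 23 \left(6 + \frac{12}{-12}\right) 0 = 23 \left(6 + 12 \left(- \frac{1}{12}\right)\right) 0 = 23 \left(6 - 1\right) 0 = 23 \cdot 5 \cdot 0 = 115 \cdot 0 = 0$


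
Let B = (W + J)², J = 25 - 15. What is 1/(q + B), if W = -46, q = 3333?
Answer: 1/4629 ≈ 0.00021603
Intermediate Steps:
J = 10
B = 1296 (B = (-46 + 10)² = (-36)² = 1296)
1/(q + B) = 1/(3333 + 1296) = 1/4629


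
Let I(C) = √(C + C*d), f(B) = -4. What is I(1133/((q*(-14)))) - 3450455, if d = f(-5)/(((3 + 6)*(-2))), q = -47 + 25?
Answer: -3450455 + √7931/42 ≈ -3.4505e+6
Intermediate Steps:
q = -22
d = 2/9 (d = -4*(-1/(2*(3 + 6))) = -4/(9*(-2)) = -4/(-18) = -4*(-1/18) = 2/9 ≈ 0.22222)
I(C) = √11*√C/3 (I(C) = √(C + C*(2/9)) = √(C + 2*C/9) = √(11*C/9) = √11*√C/3)
I(1133/((q*(-14)))) - 3450455 = √11*√(1133/((-22*(-14))))/3 - 3450455 = √11*√(1133/308)/3 - 3450455 = √11*√(1133*(1/308))/3 - 3450455 = √11*√(103/28)/3 - 3450455 = √11*(√721/14)/3 - 3450455 = √7931/42 - 3450455 = -3450455 + √7931/42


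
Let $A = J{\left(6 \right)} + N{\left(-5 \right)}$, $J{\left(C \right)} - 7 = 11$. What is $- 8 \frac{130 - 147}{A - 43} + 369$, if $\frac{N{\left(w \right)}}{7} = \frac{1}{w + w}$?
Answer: $\frac{93473}{257} \approx 363.71$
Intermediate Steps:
$J{\left(C \right)} = 18$ ($J{\left(C \right)} = 7 + 11 = 18$)
$N{\left(w \right)} = \frac{7}{2 w}$ ($N{\left(w \right)} = \frac{7}{w + w} = \frac{7}{2 w}$)
$A = \frac{173}{10}$ ($A = 18 + \frac{7}{2 \left(-5\right)} = 18 + \frac{7}{2} \left(- \frac{1}{5}\right) = 18 - \frac{7}{10} = \frac{173}{10} \approx 17.3$)
$- 8 \frac{130 - 147}{A - 43} + 369 = - 8 \frac{130 - 147}{\frac{173}{10} - 43} + 369 = - 8 \left(- \frac{17}{- \frac{257}{10}}\right) + 369 = - 8 \left(\left(-17\right) \left(- \frac{10}{257}\right)\right) + 369 = \left(-8\right) \frac{170}{257} + 369 = - \frac{1360}{257} + 369 = \frac{93473}{257}$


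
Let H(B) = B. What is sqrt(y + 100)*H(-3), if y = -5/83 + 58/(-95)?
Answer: -3*sqrt(6175618735)/7885 ≈ -29.899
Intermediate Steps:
y = -5289/7885 (y = -5*1/83 + 58*(-1/95) = -5/83 - 58/95 = -5289/7885 ≈ -0.67077)
sqrt(y + 100)*H(-3) = sqrt(-5289/7885 + 100)*(-3) = sqrt(783211/7885)*(-3) = (sqrt(6175618735)/7885)*(-3) = -3*sqrt(6175618735)/7885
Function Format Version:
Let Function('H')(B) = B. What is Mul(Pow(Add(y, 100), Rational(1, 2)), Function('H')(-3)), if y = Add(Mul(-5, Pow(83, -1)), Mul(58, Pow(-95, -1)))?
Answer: Mul(Rational(-3, 7885), Pow(6175618735, Rational(1, 2))) ≈ -29.899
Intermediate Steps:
y = Rational(-5289, 7885) (y = Add(Mul(-5, Rational(1, 83)), Mul(58, Rational(-1, 95))) = Add(Rational(-5, 83), Rational(-58, 95)) = Rational(-5289, 7885) ≈ -0.67077)
Mul(Pow(Add(y, 100), Rational(1, 2)), Function('H')(-3)) = Mul(Pow(Add(Rational(-5289, 7885), 100), Rational(1, 2)), -3) = Mul(Pow(Rational(783211, 7885), Rational(1, 2)), -3) = Mul(Mul(Rational(1, 7885), Pow(6175618735, Rational(1, 2))), -3) = Mul(Rational(-3, 7885), Pow(6175618735, Rational(1, 2)))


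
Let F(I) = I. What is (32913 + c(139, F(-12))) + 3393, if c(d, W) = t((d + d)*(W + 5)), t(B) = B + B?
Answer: 32414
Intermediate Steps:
t(B) = 2*B
c(d, W) = 4*d*(5 + W) (c(d, W) = 2*((d + d)*(W + 5)) = 2*((2*d)*(5 + W)) = 2*(2*d*(5 + W)) = 4*d*(5 + W))
(32913 + c(139, F(-12))) + 3393 = (32913 + 4*139*(5 - 12)) + 3393 = (32913 + 4*139*(-7)) + 3393 = (32913 - 3892) + 3393 = 29021 + 3393 = 32414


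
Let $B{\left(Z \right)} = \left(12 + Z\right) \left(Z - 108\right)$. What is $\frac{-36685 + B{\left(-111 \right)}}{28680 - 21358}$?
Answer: $- \frac{7502}{3661} \approx -2.0492$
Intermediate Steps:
$B{\left(Z \right)} = \left(-108 + Z\right) \left(12 + Z\right)$ ($B{\left(Z \right)} = \left(12 + Z\right) \left(-108 + Z\right) = \left(-108 + Z\right) \left(12 + Z\right)$)
$\frac{-36685 + B{\left(-111 \right)}}{28680 - 21358} = \frac{-36685 - \left(-9360 - 12321\right)}{28680 - 21358} = \frac{-36685 + \left(-1296 + 12321 + 10656\right)}{7322} = \left(-36685 + 21681\right) \frac{1}{7322} = \left(-15004\right) \frac{1}{7322} = - \frac{7502}{3661}$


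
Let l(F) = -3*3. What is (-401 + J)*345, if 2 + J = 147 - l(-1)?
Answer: -85215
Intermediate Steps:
l(F) = -9
J = 154 (J = -2 + (147 - 1*(-9)) = -2 + (147 + 9) = -2 + 156 = 154)
(-401 + J)*345 = (-401 + 154)*345 = -247*345 = -85215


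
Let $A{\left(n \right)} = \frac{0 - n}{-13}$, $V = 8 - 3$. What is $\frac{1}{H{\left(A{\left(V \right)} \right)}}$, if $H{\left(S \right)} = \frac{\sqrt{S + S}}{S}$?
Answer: $\frac{\sqrt{130}}{26} \approx 0.43853$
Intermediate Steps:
$V = 5$
$A{\left(n \right)} = \frac{n}{13}$ ($A{\left(n \right)} = - n \left(- \frac{1}{13}\right) = \frac{n}{13}$)
$H{\left(S \right)} = \frac{\sqrt{2}}{\sqrt{S}}$ ($H{\left(S \right)} = \frac{\sqrt{2 S}}{S} = \frac{\sqrt{2} \sqrt{S}}{S} = \frac{\sqrt{2}}{\sqrt{S}}$)
$\frac{1}{H{\left(A{\left(V \right)} \right)}} = \frac{1}{\sqrt{2} \frac{1}{\sqrt{\frac{1}{13} \cdot 5}}} = \frac{1}{\sqrt{2} \frac{1}{\sqrt{\frac{5}{13}}}} = \frac{1}{\sqrt{2} \frac{\sqrt{65}}{5}} = \frac{1}{\frac{1}{5} \sqrt{130}} = \frac{\sqrt{130}}{26}$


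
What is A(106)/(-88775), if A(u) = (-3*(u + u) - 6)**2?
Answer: -412164/88775 ≈ -4.6428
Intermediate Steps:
A(u) = (-6 - 6*u)**2 (A(u) = (-6*u - 6)**2 = (-6 - 6*u)**2)
A(106)/(-88775) = (36*(1 + 106)**2)/(-88775) = (36*107**2)*(-1/88775) = (36*11449)*(-1/88775) = 412164*(-1/88775) = -412164/88775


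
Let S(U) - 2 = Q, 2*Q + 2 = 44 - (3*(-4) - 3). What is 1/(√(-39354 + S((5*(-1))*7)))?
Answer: -I*√157294/78647 ≈ -0.0050428*I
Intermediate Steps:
Q = 57/2 (Q = -1 + (44 - (3*(-4) - 3))/2 = -1 + (44 - (-12 - 3))/2 = -1 + (44 - 1*(-15))/2 = -1 + (44 + 15)/2 = -1 + (½)*59 = -1 + 59/2 = 57/2 ≈ 28.500)
S(U) = 61/2 (S(U) = 2 + 57/2 = 61/2)
1/(√(-39354 + S((5*(-1))*7))) = 1/(√(-39354 + 61/2)) = 1/(√(-78647/2)) = 1/(I*√157294/2) = -I*√157294/78647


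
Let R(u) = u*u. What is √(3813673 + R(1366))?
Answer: √5679629 ≈ 2383.2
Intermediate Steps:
R(u) = u²
√(3813673 + R(1366)) = √(3813673 + 1366²) = √(3813673 + 1865956) = √5679629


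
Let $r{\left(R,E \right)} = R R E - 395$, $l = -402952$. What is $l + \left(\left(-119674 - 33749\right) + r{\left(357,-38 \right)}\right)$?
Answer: $-5399832$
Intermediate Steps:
$r{\left(R,E \right)} = -395 + E R^{2}$ ($r{\left(R,E \right)} = R^{2} E - 395 = E R^{2} - 395 = -395 + E R^{2}$)
$l + \left(\left(-119674 - 33749\right) + r{\left(357,-38 \right)}\right) = -402952 - \left(153818 + 4843062\right) = -402952 - 4996880 = -5399832$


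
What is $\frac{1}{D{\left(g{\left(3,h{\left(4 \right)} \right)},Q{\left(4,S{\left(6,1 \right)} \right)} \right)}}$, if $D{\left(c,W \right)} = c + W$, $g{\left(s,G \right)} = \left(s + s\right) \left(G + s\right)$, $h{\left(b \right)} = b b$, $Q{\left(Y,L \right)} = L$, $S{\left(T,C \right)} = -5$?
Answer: $\frac{1}{109} \approx 0.0091743$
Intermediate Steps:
$h{\left(b \right)} = b^{2}$
$g{\left(s,G \right)} = 2 s \left(G + s\right)$
$D{\left(c,W \right)} = W + c$
$\frac{1}{D{\left(g{\left(3,h{\left(4 \right)} \right)},Q{\left(4,S{\left(6,1 \right)} \right)} \right)}} = \frac{1}{-5 + 2 \cdot 3 \left(4^{2} + 3\right)} = \frac{1}{-5 + 2 \cdot 3 \left(16 + 3\right)} = \frac{1}{-5 + 2 \cdot 3 \cdot 19} = \frac{1}{-5 + 114} = \frac{1}{109}$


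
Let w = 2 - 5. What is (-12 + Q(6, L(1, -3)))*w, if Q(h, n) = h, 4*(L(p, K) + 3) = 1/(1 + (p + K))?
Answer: 18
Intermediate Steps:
L(p, K) = -3 + 1/(4*(1 + K + p)) (L(p, K) = -3 + 1/(4*(1 + (p + K))) = -3 + 1/(4*(1 + (K + p))) = -3 + 1/(4*(1 + K + p)))
w = -3
(-12 + Q(6, L(1, -3)))*w = (-12 + 6)*(-3) = -6*(-3) = 18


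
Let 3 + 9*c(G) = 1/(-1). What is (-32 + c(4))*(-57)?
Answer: 5548/3 ≈ 1849.3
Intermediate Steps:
c(G) = -4/9 (c(G) = -⅓ + (⅑)/(-1) = -⅓ + (⅑)*(-1) = -⅓ - ⅑ = -4/9)
(-32 + c(4))*(-57) = (-32 - 4/9)*(-57) = -292/9*(-57) = 5548/3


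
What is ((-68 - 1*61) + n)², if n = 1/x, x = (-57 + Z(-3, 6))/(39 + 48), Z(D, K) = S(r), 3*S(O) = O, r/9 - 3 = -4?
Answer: 6806881/400 ≈ 17017.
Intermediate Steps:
r = -9 (r = 27 + 9*(-4) = 27 - 36 = -9)
S(O) = O/3
Z(D, K) = -3 (Z(D, K) = (⅓)*(-9) = -3)
x = -20/29 (x = (-57 - 3)/(39 + 48) = -60/87 = -60*1/87 = -20/29 ≈ -0.68966)
n = -29/20 (n = 1/(-20/29) = -29/20 ≈ -1.4500)
((-68 - 1*61) + n)² = ((-68 - 1*61) - 29/20)² = ((-68 - 61) - 29/20)² = (-129 - 29/20)² = (-2609/20)² = 6806881/400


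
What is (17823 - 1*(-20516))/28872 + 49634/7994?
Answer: 869757407/115401384 ≈ 7.5368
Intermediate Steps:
(17823 - 1*(-20516))/28872 + 49634/7994 = (17823 + 20516)*(1/28872) + 49634*(1/7994) = 38339*(1/28872) + 24817/3997 = 38339/28872 + 24817/3997 = 869757407/115401384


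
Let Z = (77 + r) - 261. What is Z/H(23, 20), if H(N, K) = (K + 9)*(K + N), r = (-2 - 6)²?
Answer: -120/1247 ≈ -0.096231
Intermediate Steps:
r = 64 (r = (-8)² = 64)
H(N, K) = (9 + K)*(K + N)
Z = -120 (Z = (77 + 64) - 261 = 141 - 261 = -120)
Z/H(23, 20) = -120/(20² + 9*20 + 9*23 + 20*23) = -120/(400 + 180 + 207 + 460) = -120/1247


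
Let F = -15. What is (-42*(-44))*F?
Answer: -27720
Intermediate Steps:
(-42*(-44))*F = -42*(-44)*(-15) = 1848*(-15) = -27720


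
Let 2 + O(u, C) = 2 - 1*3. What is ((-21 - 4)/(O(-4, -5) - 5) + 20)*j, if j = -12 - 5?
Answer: -3145/8 ≈ -393.13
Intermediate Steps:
O(u, C) = -3 (O(u, C) = -2 + (2 - 1*3) = -2 + (2 - 3) = -2 - 1 = -3)
j = -17
((-21 - 4)/(O(-4, -5) - 5) + 20)*j = ((-21 - 4)/(-3 - 5) + 20)*(-17) = (-25/(-8) + 20)*(-17) = (-25*(-⅛) + 20)*(-17) = (25/8 + 20)*(-17) = (185/8)*(-17) = -3145/8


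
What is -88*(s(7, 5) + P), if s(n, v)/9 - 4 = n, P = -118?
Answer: 1672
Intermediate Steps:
s(n, v) = 36 + 9*n
-88*(s(7, 5) + P) = -88*((36 + 9*7) - 118) = -88*((36 + 63) - 118) = -88*(99 - 118) = -88*(-19) = 1672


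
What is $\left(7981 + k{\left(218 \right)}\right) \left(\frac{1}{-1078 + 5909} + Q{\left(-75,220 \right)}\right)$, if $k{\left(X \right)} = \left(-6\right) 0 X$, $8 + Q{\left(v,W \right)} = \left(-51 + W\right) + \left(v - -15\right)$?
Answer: $\frac{3894185292}{4831} \approx 8.0608 \cdot 10^{5}$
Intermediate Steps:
$Q{\left(v,W \right)} = -44 + W + v$ ($Q{\left(v,W \right)} = -8 + \left(\left(-51 + W\right) + \left(v - -15\right)\right) = -8 + \left(\left(-51 + W\right) + \left(v + 15\right)\right) = -8 + \left(\left(-51 + W\right) + \left(15 + v\right)\right) = -8 + \left(-36 + W + v\right) = -44 + W + v$)
$k{\left(X \right)} = 0$ ($k{\left(X \right)} = 0 X = 0$)
$\left(7981 + k{\left(218 \right)}\right) \left(\frac{1}{-1078 + 5909} + Q{\left(-75,220 \right)}\right) = \left(7981 + 0\right) \left(\frac{1}{-1078 + 5909} - -101\right) = 7981 \left(\frac{1}{4831} + 101\right) = 7981 \cdot \frac{487932}{4831} = \frac{3894185292}{4831}$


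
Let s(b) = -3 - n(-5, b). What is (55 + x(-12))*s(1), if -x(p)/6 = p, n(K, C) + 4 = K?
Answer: 762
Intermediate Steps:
n(K, C) = -4 + K
s(b) = 6 (s(b) = -3 - (-4 - 5) = -3 - 1*(-9) = -3 + 9 = 6)
x(p) = -6*p
(55 + x(-12))*s(1) = (55 - 6*(-12))*6 = (55 + 72)*6 = 127*6 = 762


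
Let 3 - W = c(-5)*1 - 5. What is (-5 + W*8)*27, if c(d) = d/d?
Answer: 1377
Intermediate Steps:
c(d) = 1
W = 7 (W = 3 - (1*1 - 5) = 3 - (1 - 5) = 3 - 1*(-4) = 3 + 4 = 7)
(-5 + W*8)*27 = (-5 + 7*8)*27 = (-5 + 56)*27 = 51*27 = 1377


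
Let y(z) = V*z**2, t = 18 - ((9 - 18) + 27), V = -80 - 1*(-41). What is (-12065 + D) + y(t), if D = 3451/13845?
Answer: -167036474/13845 ≈ -12065.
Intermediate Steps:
V = -39 (V = -80 + 41 = -39)
t = 0 (t = 18 - (-9 + 27) = 18 - 1*18 = 18 - 18 = 0)
y(z) = -39*z**2
D = 3451/13845 (D = 3451*(1/13845) = 3451/13845 ≈ 0.24926)
(-12065 + D) + y(t) = (-12065 + 3451/13845) - 39*0**2 = -167036474/13845 - 39*0 = -167036474/13845 + 0 = -167036474/13845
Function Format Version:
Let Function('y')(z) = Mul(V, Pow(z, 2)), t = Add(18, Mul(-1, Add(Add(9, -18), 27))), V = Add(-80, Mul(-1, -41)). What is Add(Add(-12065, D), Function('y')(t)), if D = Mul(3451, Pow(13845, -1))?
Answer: Rational(-167036474, 13845) ≈ -12065.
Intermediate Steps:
V = -39 (V = Add(-80, 41) = -39)
t = 0 (t = Add(18, Mul(-1, Add(-9, 27))) = Add(18, Mul(-1, 18)) = Add(18, -18) = 0)
Function('y')(z) = Mul(-39, Pow(z, 2))
D = Rational(3451, 13845) (D = Mul(3451, Rational(1, 13845)) = Rational(3451, 13845) ≈ 0.24926)
Add(Add(-12065, D), Function('y')(t)) = Add(Add(-12065, Rational(3451, 13845)), Mul(-39, Pow(0, 2))) = Add(Rational(-167036474, 13845), Mul(-39, 0)) = Add(Rational(-167036474, 13845), 0) = Rational(-167036474, 13845)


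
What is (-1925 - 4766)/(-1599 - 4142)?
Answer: 6691/5741 ≈ 1.1655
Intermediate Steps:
(-1925 - 4766)/(-1599 - 4142) = -6691/(-5741) = -6691*(-1/5741) = 6691/5741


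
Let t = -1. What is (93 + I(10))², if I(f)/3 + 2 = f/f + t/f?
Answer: 804609/100 ≈ 8046.1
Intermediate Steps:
I(f) = -3 - 3/f (I(f) = -6 + 3*(f/f - 1/f) = -6 + 3*(1 - 1/f) = -6 + (3 - 3/f) = -3 - 3/f)
(93 + I(10))² = (93 + (-3 - 3/10))² = (93 - 33/10)² = (897/10)² = 804609/100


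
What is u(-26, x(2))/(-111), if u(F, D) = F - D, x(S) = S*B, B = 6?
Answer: 38/111 ≈ 0.34234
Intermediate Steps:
x(S) = 6*S (x(S) = S*6 = 6*S)
u(-26, x(2))/(-111) = (-26 - 6*2)/(-111) = (-26 - 1*12)*(-1/111) = (-26 - 12)*(-1/111) = -38*(-1/111) = 38/111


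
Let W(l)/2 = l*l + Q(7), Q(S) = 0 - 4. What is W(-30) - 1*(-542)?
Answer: 2334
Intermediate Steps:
Q(S) = -4
W(l) = -8 + 2*l**2 (W(l) = 2*(l*l - 4) = 2*(l**2 - 4) = 2*(-4 + l**2) = -8 + 2*l**2)
W(-30) - 1*(-542) = (-8 + 2*(-30)**2) - 1*(-542) = (-8 + 2*900) + 542 = (-8 + 1800) + 542 = 1792 + 542 = 2334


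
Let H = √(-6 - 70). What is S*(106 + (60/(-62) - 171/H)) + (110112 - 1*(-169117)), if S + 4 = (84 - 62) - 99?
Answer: 8392363/31 - 729*I*√19/2 ≈ 2.7072e+5 - 1588.8*I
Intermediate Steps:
S = -81 (S = -4 + ((84 - 62) - 99) = -4 + (22 - 99) = -4 - 77 = -81)
H = 2*I*√19 (H = √(-76) = 2*I*√19 ≈ 8.7178*I)
S*(106 + (60/(-62) - 171/H)) + (110112 - 1*(-169117)) = -81*(106 + (60/(-62) - 171*(-I*√19/38))) + (110112 - 1*(-169117)) = -81*(106 + (60*(-1/62) - (-9)*I*√19/2)) + (110112 + 169117) = -81*(106 + (-30/31 + 9*I*√19/2)) + 279229 = -81*(3256/31 + 9*I*√19/2) + 279229 = (-263736/31 - 729*I*√19/2) + 279229 = 8392363/31 - 729*I*√19/2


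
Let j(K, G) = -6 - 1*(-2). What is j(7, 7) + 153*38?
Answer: 5810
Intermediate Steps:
j(K, G) = -4 (j(K, G) = -6 + 2 = -4)
j(7, 7) + 153*38 = -4 + 153*38 = -4 + 5814 = 5810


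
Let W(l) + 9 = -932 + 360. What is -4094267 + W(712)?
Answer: -4094848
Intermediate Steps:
W(l) = -581 (W(l) = -9 + (-932 + 360) = -9 - 572 = -581)
-4094267 + W(712) = -4094267 - 581 = -4094848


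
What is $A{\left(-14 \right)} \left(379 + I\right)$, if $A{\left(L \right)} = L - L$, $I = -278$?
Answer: $0$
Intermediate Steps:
$A{\left(L \right)} = 0$
$A{\left(-14 \right)} \left(379 + I\right) = 0 \left(379 - 278\right) = 0 \cdot 101 = 0$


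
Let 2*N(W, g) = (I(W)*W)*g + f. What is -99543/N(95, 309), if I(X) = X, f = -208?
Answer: -199086/2788517 ≈ -0.071395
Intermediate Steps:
N(W, g) = -104 + g*W²/2 (N(W, g) = ((W*W)*g - 208)/2 = (W²*g - 208)/2 = (g*W² - 208)/2 = (-208 + g*W²)/2 = -104 + g*W²/2)
-99543/N(95, 309) = -99543/(-104 + (½)*309*95²) = -99543/(-104 + (½)*309*9025) = -99543/(-104 + 2788725/2) = -99543/2788517/2 = -99543*2/2788517 = -199086/2788517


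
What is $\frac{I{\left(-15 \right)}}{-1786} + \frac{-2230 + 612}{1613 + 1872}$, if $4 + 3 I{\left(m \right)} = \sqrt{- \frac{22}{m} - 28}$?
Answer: $- \frac{4327652}{9336315} - \frac{i \sqrt{5970}}{80370} \approx -0.46353 - 0.00096138 i$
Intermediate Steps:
$I{\left(m \right)} = - \frac{4}{3} + \frac{\sqrt{-28 - \frac{22}{m}}}{3}$ ($I{\left(m \right)} = - \frac{4}{3} + \frac{\sqrt{- \frac{22}{m} - 28}}{3} = - \frac{4}{3} + \frac{\sqrt{-28 - \frac{22}{m}}}{3}$)
$\frac{I{\left(-15 \right)}}{-1786} + \frac{-2230 + 612}{1613 + 1872} = \frac{- \frac{4}{3} + \frac{\sqrt{2} \sqrt{\frac{-11 - -210}{-15}}}{3}}{-1786} + \frac{-2230 + 612}{1613 + 1872} = \left(- \frac{4}{3} + \frac{\sqrt{2} \sqrt{- \frac{-11 + 210}{15}}}{3}\right) \left(- \frac{1}{1786}\right) - \frac{1618}{3485} = \left(- \frac{4}{3} + \frac{\sqrt{2} \sqrt{\left(- \frac{1}{15}\right) 199}}{3}\right) \left(- \frac{1}{1786}\right) - \frac{1618}{3485} = \left(- \frac{4}{3} + \frac{\sqrt{2} \sqrt{- \frac{199}{15}}}{3}\right) \left(- \frac{1}{1786}\right) - \frac{1618}{3485} = \left(- \frac{4}{3} + \frac{\sqrt{2} \frac{i \sqrt{2985}}{15}}{3}\right) \left(- \frac{1}{1786}\right) - \frac{1618}{3485} = \left(- \frac{4}{3} + \frac{i \sqrt{5970}}{45}\right) \left(- \frac{1}{1786}\right) - \frac{1618}{3485} = \left(\frac{2}{2679} - \frac{i \sqrt{5970}}{80370}\right) - \frac{1618}{3485} = - \frac{4327652}{9336315} - \frac{i \sqrt{5970}}{80370}$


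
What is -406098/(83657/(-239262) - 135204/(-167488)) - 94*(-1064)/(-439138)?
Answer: -63807449340793996088/71899577892793 ≈ -8.8745e+5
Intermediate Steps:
-406098/(83657/(-239262) - 135204/(-167488)) - 94*(-1064)/(-439138) = -406098/(83657*(-1/239262) - 135204*(-1/167488)) + 100016*(-1/439138) = -406098/(-83657/239262 + 33801/41872) - 7144/31367 = -406098/2292204479/5009189232 - 7144/31367 = -406098*5009189232/2292204479 - 7144/31367 = -2034221728736736/2292204479 - 7144/31367 = -63807449340793996088/71899577892793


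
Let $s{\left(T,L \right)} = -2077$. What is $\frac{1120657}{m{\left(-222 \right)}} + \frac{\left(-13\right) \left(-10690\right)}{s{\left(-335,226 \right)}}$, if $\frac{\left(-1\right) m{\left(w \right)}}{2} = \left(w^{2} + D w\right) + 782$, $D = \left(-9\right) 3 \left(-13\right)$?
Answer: $- \frac{5414692051}{115713824} \approx -46.794$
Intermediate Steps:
$D = 351$ ($D = \left(-27\right) \left(-13\right) = 351$)
$m{\left(w \right)} = -1564 - 702 w - 2 w^{2}$ ($m{\left(w \right)} = - 2 \left(\left(w^{2} + 351 w\right) + 782\right) = - 2 \left(782 + w^{2} + 351 w\right) = -1564 - 702 w - 2 w^{2}$)
$\frac{1120657}{m{\left(-222 \right)}} + \frac{\left(-13\right) \left(-10690\right)}{s{\left(-335,226 \right)}} = \frac{1120657}{-1564 - -155844 - 2 \left(-222\right)^{2}} + \frac{\left(-13\right) \left(-10690\right)}{-2077} = \frac{1120657}{-1564 + 155844 - 98568} + 138970 \left(- \frac{1}{2077}\right) = \frac{1120657}{-1564 + 155844 - 98568} - \frac{138970}{2077} = \frac{1120657}{55712} - \frac{138970}{2077} = - \frac{5414692051}{115713824}$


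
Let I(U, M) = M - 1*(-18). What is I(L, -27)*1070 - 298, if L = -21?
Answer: -9928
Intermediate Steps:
I(U, M) = 18 + M (I(U, M) = M + 18 = 18 + M)
I(L, -27)*1070 - 298 = (18 - 27)*1070 - 298 = -9*1070 - 298 = -9630 - 298 = -9928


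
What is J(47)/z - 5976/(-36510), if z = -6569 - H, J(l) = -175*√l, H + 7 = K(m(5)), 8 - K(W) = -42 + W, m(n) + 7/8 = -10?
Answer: 996/6085 + 200*√47/7569 ≈ 0.34483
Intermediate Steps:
m(n) = -87/8 (m(n) = -7/8 - 10 = -87/8)
K(W) = 50 - W (K(W) = 8 - (-42 + W) = 8 + (42 - W) = 50 - W)
H = 431/8 (H = -7 + (50 - 1*(-87/8)) = -7 + (50 + 87/8) = -7 + 487/8 = 431/8 ≈ 53.875)
z = -52983/8 (z = -6569 - 1*431/8 = -6569 - 431/8 = -52983/8 ≈ -6622.9)
J(47)/z - 5976/(-36510) = (-175*√47)/(-52983/8) - 5976/(-36510) = -175*√47*(-8/52983) - 5976*(-1/36510) = 200*√47/7569 + 996/6085 = 996/6085 + 200*√47/7569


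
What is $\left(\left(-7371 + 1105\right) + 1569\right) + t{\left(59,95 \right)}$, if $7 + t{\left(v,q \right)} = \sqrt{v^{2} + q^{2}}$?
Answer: $-4704 + 13 \sqrt{74} \approx -4592.2$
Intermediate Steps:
$t{\left(v,q \right)} = -7 + \sqrt{q^{2} + v^{2}}$ ($t{\left(v,q \right)} = -7 + \sqrt{v^{2} + q^{2}} = -7 + \sqrt{q^{2} + v^{2}}$)
$\left(\left(-7371 + 1105\right) + 1569\right) + t{\left(59,95 \right)} = \left(\left(-7371 + 1105\right) + 1569\right) - \left(7 - \sqrt{95^{2} + 59^{2}}\right) = \left(-6266 + 1569\right) - \left(7 - \sqrt{9025 + 3481}\right) = -4697 - \left(7 - \sqrt{12506}\right) = -4697 - \left(7 - 13 \sqrt{74}\right) = -4704 + 13 \sqrt{74}$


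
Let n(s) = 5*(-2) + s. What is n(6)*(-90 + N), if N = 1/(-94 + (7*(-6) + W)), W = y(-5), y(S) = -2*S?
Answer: 22682/63 ≈ 360.03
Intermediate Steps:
W = 10 (W = -2*(-5) = 10)
n(s) = -10 + s
N = -1/126 (N = 1/(-94 + (7*(-6) + 10)) = 1/(-94 + (-42 + 10)) = 1/(-94 - 32) = 1/(-126) = -1/126 ≈ -0.0079365)
n(6)*(-90 + N) = (-10 + 6)*(-90 - 1/126) = -4*(-11341/126) = 22682/63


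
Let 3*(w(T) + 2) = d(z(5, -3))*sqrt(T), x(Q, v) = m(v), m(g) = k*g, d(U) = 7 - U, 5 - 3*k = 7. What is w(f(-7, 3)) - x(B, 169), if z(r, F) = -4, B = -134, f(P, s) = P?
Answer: 332/3 + 11*I*sqrt(7)/3 ≈ 110.67 + 9.7011*I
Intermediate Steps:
k = -2/3 (k = 5/3 - 1/3*7 = 5/3 - 7/3 = -2/3 ≈ -0.66667)
m(g) = -2*g/3
x(Q, v) = -2*v/3
w(T) = -2 + 11*sqrt(T)/3 (w(T) = -2 + ((7 - 1*(-4))*sqrt(T))/3 = -2 + ((7 + 4)*sqrt(T))/3 = -2 + (11*sqrt(T))/3 = -2 + 11*sqrt(T)/3)
w(f(-7, 3)) - x(B, 169) = (-2 + 11*sqrt(-7)/3) - (-2)*169/3 = (-2 + 11*(I*sqrt(7))/3) - 1*(-338/3) = (-2 + 11*I*sqrt(7)/3) + 338/3 = 332/3 + 11*I*sqrt(7)/3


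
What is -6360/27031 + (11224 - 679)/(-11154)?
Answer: -118660445/100501258 ≈ -1.1807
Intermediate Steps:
-6360/27031 + (11224 - 679)/(-11154) = -6360*1/27031 + 10545*(-1/11154) = -6360/27031 - 3515/3718 = -118660445/100501258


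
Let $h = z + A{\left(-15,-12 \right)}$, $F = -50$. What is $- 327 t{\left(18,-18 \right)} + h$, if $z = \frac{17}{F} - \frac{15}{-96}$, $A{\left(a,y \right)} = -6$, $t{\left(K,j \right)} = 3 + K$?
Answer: $- \frac{5498547}{800} \approx -6873.2$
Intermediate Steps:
$z = - \frac{147}{800}$ ($z = \frac{17}{-50} - \frac{15}{-96} = 17 \left(- \frac{1}{50}\right) - - \frac{5}{32} = - \frac{17}{50} + \frac{5}{32} = - \frac{147}{800} \approx -0.18375$)
$h = - \frac{4947}{800}$ ($h = - \frac{147}{800} - 6 = - \frac{4947}{800} \approx -6.1837$)
$- 327 t{\left(18,-18 \right)} + h = - 327 \left(3 + 18\right) - \frac{4947}{800} = \left(-327\right) 21 - \frac{4947}{800} = -6867 - \frac{4947}{800} = - \frac{5498547}{800}$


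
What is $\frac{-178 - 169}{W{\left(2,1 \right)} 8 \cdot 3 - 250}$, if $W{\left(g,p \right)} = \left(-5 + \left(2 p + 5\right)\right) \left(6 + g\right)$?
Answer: $- \frac{347}{134} \approx -2.5896$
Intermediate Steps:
$W{\left(g,p \right)} = 2 p \left(6 + g\right)$ ($W{\left(g,p \right)} = \left(-5 + \left(5 + 2 p\right)\right) \left(6 + g\right) = 2 p \left(6 + g\right)$)
$\frac{-178 - 169}{W{\left(2,1 \right)} 8 \cdot 3 - 250} = \frac{-178 - 169}{2 \cdot 1 \left(6 + 2\right) 8 \cdot 3 - 250} = - \frac{347}{2 \cdot 1 \cdot 8 \cdot 8 \cdot 3 - 250} = - \frac{347}{16 \cdot 8 \cdot 3 - 250} = - \frac{347}{128 \cdot 3 - 250} = - \frac{347}{384 - 250} = - \frac{347}{134}$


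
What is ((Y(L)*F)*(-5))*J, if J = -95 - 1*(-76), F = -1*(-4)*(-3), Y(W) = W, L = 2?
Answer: -2280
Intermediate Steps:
F = -12 (F = 4*(-3) = -12)
J = -19 (J = -95 + 76 = -19)
((Y(L)*F)*(-5))*J = ((2*(-12))*(-5))*(-19) = -24*(-5)*(-19) = 120*(-19) = -2280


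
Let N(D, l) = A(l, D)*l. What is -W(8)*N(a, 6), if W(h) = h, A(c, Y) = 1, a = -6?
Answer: -48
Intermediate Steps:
N(D, l) = l (N(D, l) = 1*l = l)
-W(8)*N(a, 6) = -8*6 = -1*48 = -48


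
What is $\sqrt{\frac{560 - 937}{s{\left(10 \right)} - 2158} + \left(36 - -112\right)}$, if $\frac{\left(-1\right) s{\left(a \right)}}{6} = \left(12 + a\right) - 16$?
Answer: $\frac{3 \sqrt{79249474}}{2194} \approx 12.173$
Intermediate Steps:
$s{\left(a \right)} = 24 - 6 a$ ($s{\left(a \right)} = - 6 \left(\left(12 + a\right) - 16\right) = - 6 \left(-4 + a\right) = 24 - 6 a$)
$\sqrt{\frac{560 - 937}{s{\left(10 \right)} - 2158} + \left(36 - -112\right)} = \sqrt{\frac{560 - 937}{\left(24 - 60\right) - 2158} + \left(36 - -112\right)} = \sqrt{- \frac{377}{\left(24 - 60\right) - 2158} + \left(36 + 112\right)} = \sqrt{- \frac{377}{-36 - 2158} + 148} = \sqrt{- \frac{377}{-2194} + 148} = \sqrt{\left(-377\right) \left(- \frac{1}{2194}\right) + 148} = \sqrt{\frac{377}{2194} + 148} = \sqrt{\frac{325089}{2194}} = \frac{3 \sqrt{79249474}}{2194}$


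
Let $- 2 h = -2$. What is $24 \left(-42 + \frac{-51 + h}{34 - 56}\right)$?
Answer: $- \frac{10488}{11} \approx -953.45$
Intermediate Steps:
$h = 1$ ($h = \left(- \frac{1}{2}\right) \left(-2\right) = 1$)
$24 \left(-42 + \frac{-51 + h}{34 - 56}\right) = 24 \left(-42 + \frac{-51 + 1}{34 - 56}\right) = 24 \left(-42 - \frac{50}{-22}\right) = 24 \left(-42 - - \frac{25}{11}\right) = 24 \left(-42 + \frac{25}{11}\right) = 24 \left(- \frac{437}{11}\right) = - \frac{10488}{11}$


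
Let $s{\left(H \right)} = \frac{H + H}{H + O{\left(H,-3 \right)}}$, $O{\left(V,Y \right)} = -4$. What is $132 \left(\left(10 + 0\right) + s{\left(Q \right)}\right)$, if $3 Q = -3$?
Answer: $\frac{6864}{5} \approx 1372.8$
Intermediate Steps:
$Q = -1$ ($Q = \frac{1}{3} \left(-3\right) = -1$)
$s{\left(H \right)} = \frac{2 H}{-4 + H}$ ($s{\left(H \right)} = \frac{H + H}{H - 4} = \frac{2 H}{-4 + H}$)
$132 \left(\left(10 + 0\right) + s{\left(Q \right)}\right) = 132 \left(\left(10 + 0\right) + 2 \left(-1\right) \frac{1}{-4 - 1}\right) = 132 \left(10 + 2 \left(-1\right) \frac{1}{-5}\right) = 132 \left(10 + 2 \left(-1\right) \left(- \frac{1}{5}\right)\right) = 132 \left(10 + \frac{2}{5}\right) = 132 \cdot \frac{52}{5} = \frac{6864}{5}$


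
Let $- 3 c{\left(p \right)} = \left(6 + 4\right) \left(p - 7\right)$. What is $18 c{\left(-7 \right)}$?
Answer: $840$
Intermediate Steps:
$c{\left(p \right)} = \frac{70}{3} - \frac{10 p}{3}$ ($c{\left(p \right)} = - \frac{\left(6 + 4\right) \left(p - 7\right)}{3} = - \frac{10 \left(-7 + p\right)}{3} = - \frac{-70 + 10 p}{3} = \frac{70}{3} - \frac{10 p}{3}$)
$18 c{\left(-7 \right)} = 18 \left(\frac{70}{3} - - \frac{70}{3}\right) = 18 \left(\frac{70}{3} + \frac{70}{3}\right) = 18 \cdot \frac{140}{3} = 840$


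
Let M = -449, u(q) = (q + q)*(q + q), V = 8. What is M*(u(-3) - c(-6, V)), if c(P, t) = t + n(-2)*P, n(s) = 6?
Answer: -28736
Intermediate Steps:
u(q) = 4*q² (u(q) = (2*q)*(2*q) = 4*q²)
c(P, t) = t + 6*P
M*(u(-3) - c(-6, V)) = -449*(4*(-3)² - (8 + 6*(-6))) = -449*(4*9 - (8 - 36)) = -449*(36 - 1*(-28)) = -449*(36 + 28) = -449*64 = -28736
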